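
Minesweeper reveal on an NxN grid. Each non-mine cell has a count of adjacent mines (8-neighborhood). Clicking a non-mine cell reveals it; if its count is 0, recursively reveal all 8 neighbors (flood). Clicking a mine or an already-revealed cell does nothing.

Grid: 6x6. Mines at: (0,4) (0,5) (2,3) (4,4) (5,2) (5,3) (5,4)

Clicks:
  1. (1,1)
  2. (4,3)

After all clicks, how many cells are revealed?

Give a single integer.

Click 1 (1,1) count=0: revealed 19 new [(0,0) (0,1) (0,2) (0,3) (1,0) (1,1) (1,2) (1,3) (2,0) (2,1) (2,2) (3,0) (3,1) (3,2) (4,0) (4,1) (4,2) (5,0) (5,1)] -> total=19
Click 2 (4,3) count=4: revealed 1 new [(4,3)] -> total=20

Answer: 20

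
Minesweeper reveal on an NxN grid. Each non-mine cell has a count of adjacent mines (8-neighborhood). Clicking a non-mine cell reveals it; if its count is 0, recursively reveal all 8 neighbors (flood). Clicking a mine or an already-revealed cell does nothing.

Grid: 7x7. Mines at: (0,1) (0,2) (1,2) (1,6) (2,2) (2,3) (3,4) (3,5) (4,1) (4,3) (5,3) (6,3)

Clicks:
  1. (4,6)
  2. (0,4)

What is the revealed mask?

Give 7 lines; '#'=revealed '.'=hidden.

Answer: ...###.
...###.
.......
.......
......#
.......
.......

Derivation:
Click 1 (4,6) count=1: revealed 1 new [(4,6)] -> total=1
Click 2 (0,4) count=0: revealed 6 new [(0,3) (0,4) (0,5) (1,3) (1,4) (1,5)] -> total=7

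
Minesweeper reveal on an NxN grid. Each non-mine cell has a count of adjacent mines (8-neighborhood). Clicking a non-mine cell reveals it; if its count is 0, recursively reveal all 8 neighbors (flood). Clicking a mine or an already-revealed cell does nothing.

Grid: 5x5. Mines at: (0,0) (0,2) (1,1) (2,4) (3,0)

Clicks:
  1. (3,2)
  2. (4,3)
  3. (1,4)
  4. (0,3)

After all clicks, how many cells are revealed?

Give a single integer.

Answer: 13

Derivation:
Click 1 (3,2) count=0: revealed 11 new [(2,1) (2,2) (2,3) (3,1) (3,2) (3,3) (3,4) (4,1) (4,2) (4,3) (4,4)] -> total=11
Click 2 (4,3) count=0: revealed 0 new [(none)] -> total=11
Click 3 (1,4) count=1: revealed 1 new [(1,4)] -> total=12
Click 4 (0,3) count=1: revealed 1 new [(0,3)] -> total=13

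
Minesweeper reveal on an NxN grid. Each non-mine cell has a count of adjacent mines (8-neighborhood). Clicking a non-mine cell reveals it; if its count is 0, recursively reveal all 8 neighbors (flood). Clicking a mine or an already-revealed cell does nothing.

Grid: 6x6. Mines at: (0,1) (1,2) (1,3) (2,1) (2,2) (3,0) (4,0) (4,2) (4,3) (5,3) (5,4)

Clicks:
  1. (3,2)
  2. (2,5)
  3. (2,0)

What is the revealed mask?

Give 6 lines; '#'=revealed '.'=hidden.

Click 1 (3,2) count=4: revealed 1 new [(3,2)] -> total=1
Click 2 (2,5) count=0: revealed 10 new [(0,4) (0,5) (1,4) (1,5) (2,4) (2,5) (3,4) (3,5) (4,4) (4,5)] -> total=11
Click 3 (2,0) count=2: revealed 1 new [(2,0)] -> total=12

Answer: ....##
....##
#...##
..#.##
....##
......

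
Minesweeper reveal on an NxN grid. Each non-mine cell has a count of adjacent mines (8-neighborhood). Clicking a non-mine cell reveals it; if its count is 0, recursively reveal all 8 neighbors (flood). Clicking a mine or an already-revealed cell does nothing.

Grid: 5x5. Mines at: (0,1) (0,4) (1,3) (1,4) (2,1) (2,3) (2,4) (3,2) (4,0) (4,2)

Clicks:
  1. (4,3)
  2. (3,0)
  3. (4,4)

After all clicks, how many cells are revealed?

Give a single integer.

Answer: 5

Derivation:
Click 1 (4,3) count=2: revealed 1 new [(4,3)] -> total=1
Click 2 (3,0) count=2: revealed 1 new [(3,0)] -> total=2
Click 3 (4,4) count=0: revealed 3 new [(3,3) (3,4) (4,4)] -> total=5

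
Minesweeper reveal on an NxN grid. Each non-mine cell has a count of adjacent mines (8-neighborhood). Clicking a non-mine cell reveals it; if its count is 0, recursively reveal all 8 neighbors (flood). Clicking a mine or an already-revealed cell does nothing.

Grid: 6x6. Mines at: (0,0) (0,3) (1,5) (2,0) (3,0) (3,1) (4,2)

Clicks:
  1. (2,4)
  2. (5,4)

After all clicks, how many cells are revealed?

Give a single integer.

Answer: 17

Derivation:
Click 1 (2,4) count=1: revealed 1 new [(2,4)] -> total=1
Click 2 (5,4) count=0: revealed 16 new [(1,2) (1,3) (1,4) (2,2) (2,3) (2,5) (3,2) (3,3) (3,4) (3,5) (4,3) (4,4) (4,5) (5,3) (5,4) (5,5)] -> total=17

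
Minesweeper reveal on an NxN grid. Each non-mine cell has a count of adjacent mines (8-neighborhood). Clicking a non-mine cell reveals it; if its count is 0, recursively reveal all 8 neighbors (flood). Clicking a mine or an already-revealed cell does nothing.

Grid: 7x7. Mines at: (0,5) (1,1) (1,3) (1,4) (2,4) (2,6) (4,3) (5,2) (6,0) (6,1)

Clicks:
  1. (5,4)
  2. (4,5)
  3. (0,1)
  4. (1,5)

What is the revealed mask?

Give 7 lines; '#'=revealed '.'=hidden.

Answer: .#.....
.....#.
.......
....###
....###
...####
...####

Derivation:
Click 1 (5,4) count=1: revealed 1 new [(5,4)] -> total=1
Click 2 (4,5) count=0: revealed 13 new [(3,4) (3,5) (3,6) (4,4) (4,5) (4,6) (5,3) (5,5) (5,6) (6,3) (6,4) (6,5) (6,6)] -> total=14
Click 3 (0,1) count=1: revealed 1 new [(0,1)] -> total=15
Click 4 (1,5) count=4: revealed 1 new [(1,5)] -> total=16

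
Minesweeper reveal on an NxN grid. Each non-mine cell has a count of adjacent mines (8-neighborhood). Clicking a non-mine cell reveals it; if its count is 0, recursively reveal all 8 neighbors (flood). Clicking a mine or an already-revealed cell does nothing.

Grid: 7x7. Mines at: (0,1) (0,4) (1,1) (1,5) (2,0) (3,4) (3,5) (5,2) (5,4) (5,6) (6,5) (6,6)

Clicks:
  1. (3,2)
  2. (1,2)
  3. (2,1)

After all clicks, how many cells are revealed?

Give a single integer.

Answer: 10

Derivation:
Click 1 (3,2) count=0: revealed 9 new [(2,1) (2,2) (2,3) (3,1) (3,2) (3,3) (4,1) (4,2) (4,3)] -> total=9
Click 2 (1,2) count=2: revealed 1 new [(1,2)] -> total=10
Click 3 (2,1) count=2: revealed 0 new [(none)] -> total=10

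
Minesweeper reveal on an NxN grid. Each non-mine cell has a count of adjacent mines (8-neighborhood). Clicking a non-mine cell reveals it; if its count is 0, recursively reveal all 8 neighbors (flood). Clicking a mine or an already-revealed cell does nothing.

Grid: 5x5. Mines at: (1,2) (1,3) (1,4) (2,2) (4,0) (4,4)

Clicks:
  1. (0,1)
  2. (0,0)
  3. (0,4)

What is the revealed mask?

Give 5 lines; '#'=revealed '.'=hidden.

Answer: ##..#
##...
##...
##...
.....

Derivation:
Click 1 (0,1) count=1: revealed 1 new [(0,1)] -> total=1
Click 2 (0,0) count=0: revealed 7 new [(0,0) (1,0) (1,1) (2,0) (2,1) (3,0) (3,1)] -> total=8
Click 3 (0,4) count=2: revealed 1 new [(0,4)] -> total=9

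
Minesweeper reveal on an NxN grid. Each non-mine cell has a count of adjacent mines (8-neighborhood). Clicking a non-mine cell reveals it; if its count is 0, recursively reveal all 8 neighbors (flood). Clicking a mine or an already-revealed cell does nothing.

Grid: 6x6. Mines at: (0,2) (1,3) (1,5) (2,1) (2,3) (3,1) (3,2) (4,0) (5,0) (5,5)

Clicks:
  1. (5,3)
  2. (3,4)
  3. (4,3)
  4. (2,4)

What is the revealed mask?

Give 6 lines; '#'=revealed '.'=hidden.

Answer: ......
......
....#.
....#.
.####.
.####.

Derivation:
Click 1 (5,3) count=0: revealed 8 new [(4,1) (4,2) (4,3) (4,4) (5,1) (5,2) (5,3) (5,4)] -> total=8
Click 2 (3,4) count=1: revealed 1 new [(3,4)] -> total=9
Click 3 (4,3) count=1: revealed 0 new [(none)] -> total=9
Click 4 (2,4) count=3: revealed 1 new [(2,4)] -> total=10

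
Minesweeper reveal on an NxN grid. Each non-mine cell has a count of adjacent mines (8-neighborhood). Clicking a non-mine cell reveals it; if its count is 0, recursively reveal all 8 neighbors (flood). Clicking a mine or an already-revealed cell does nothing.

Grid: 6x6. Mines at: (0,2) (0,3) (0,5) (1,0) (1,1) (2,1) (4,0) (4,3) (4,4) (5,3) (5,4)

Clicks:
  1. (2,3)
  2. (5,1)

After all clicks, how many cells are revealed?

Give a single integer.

Click 1 (2,3) count=0: revealed 12 new [(1,2) (1,3) (1,4) (1,5) (2,2) (2,3) (2,4) (2,5) (3,2) (3,3) (3,4) (3,5)] -> total=12
Click 2 (5,1) count=1: revealed 1 new [(5,1)] -> total=13

Answer: 13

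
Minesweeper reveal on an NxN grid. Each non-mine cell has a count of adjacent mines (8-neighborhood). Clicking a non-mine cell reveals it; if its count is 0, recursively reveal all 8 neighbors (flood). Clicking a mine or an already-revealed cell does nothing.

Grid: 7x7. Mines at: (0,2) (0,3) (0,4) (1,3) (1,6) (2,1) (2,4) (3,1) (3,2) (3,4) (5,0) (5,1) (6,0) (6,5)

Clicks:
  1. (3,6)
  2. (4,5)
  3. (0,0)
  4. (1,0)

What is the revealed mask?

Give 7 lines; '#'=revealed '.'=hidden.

Answer: ##.....
##.....
.....##
.....##
.....##
.....##
.......

Derivation:
Click 1 (3,6) count=0: revealed 8 new [(2,5) (2,6) (3,5) (3,6) (4,5) (4,6) (5,5) (5,6)] -> total=8
Click 2 (4,5) count=1: revealed 0 new [(none)] -> total=8
Click 3 (0,0) count=0: revealed 4 new [(0,0) (0,1) (1,0) (1,1)] -> total=12
Click 4 (1,0) count=1: revealed 0 new [(none)] -> total=12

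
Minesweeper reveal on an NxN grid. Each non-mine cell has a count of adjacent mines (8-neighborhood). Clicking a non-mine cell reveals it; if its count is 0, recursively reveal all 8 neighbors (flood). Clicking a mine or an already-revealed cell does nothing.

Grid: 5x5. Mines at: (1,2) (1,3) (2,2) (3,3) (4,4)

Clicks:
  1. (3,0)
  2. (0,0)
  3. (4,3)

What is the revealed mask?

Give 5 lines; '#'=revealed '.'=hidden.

Click 1 (3,0) count=0: revealed 12 new [(0,0) (0,1) (1,0) (1,1) (2,0) (2,1) (3,0) (3,1) (3,2) (4,0) (4,1) (4,2)] -> total=12
Click 2 (0,0) count=0: revealed 0 new [(none)] -> total=12
Click 3 (4,3) count=2: revealed 1 new [(4,3)] -> total=13

Answer: ##...
##...
##...
###..
####.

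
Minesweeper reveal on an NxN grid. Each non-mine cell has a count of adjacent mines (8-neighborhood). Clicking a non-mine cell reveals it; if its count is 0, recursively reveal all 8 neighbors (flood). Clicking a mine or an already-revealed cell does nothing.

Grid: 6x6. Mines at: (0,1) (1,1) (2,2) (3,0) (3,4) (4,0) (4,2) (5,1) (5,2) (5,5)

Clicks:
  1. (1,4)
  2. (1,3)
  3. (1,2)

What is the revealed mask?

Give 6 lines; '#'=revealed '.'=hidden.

Click 1 (1,4) count=0: revealed 11 new [(0,2) (0,3) (0,4) (0,5) (1,2) (1,3) (1,4) (1,5) (2,3) (2,4) (2,5)] -> total=11
Click 2 (1,3) count=1: revealed 0 new [(none)] -> total=11
Click 3 (1,2) count=3: revealed 0 new [(none)] -> total=11

Answer: ..####
..####
...###
......
......
......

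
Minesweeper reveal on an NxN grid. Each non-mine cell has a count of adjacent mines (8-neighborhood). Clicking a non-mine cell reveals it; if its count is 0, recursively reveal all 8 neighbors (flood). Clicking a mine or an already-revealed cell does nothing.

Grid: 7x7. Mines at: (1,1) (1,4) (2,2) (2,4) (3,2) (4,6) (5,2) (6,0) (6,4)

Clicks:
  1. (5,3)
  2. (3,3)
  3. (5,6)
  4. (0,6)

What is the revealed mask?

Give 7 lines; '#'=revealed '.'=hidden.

Answer: .....##
.....##
.....##
...#.##
.......
...#..#
.......

Derivation:
Click 1 (5,3) count=2: revealed 1 new [(5,3)] -> total=1
Click 2 (3,3) count=3: revealed 1 new [(3,3)] -> total=2
Click 3 (5,6) count=1: revealed 1 new [(5,6)] -> total=3
Click 4 (0,6) count=0: revealed 8 new [(0,5) (0,6) (1,5) (1,6) (2,5) (2,6) (3,5) (3,6)] -> total=11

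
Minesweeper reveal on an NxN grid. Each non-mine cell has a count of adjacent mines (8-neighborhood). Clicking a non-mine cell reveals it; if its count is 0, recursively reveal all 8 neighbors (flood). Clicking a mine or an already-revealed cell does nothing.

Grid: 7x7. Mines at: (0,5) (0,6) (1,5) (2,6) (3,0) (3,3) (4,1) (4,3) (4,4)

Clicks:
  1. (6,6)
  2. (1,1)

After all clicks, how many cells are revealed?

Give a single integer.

Click 1 (6,6) count=0: revealed 18 new [(3,5) (3,6) (4,5) (4,6) (5,0) (5,1) (5,2) (5,3) (5,4) (5,5) (5,6) (6,0) (6,1) (6,2) (6,3) (6,4) (6,5) (6,6)] -> total=18
Click 2 (1,1) count=0: revealed 15 new [(0,0) (0,1) (0,2) (0,3) (0,4) (1,0) (1,1) (1,2) (1,3) (1,4) (2,0) (2,1) (2,2) (2,3) (2,4)] -> total=33

Answer: 33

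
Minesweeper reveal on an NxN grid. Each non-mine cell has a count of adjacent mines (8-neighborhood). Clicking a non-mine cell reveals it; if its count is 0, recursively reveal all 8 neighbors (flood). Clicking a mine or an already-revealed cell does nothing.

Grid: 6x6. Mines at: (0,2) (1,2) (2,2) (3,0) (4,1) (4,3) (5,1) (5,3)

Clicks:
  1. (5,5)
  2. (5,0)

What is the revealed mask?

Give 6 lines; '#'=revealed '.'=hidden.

Answer: ...###
...###
...###
...###
....##
#...##

Derivation:
Click 1 (5,5) count=0: revealed 16 new [(0,3) (0,4) (0,5) (1,3) (1,4) (1,5) (2,3) (2,4) (2,5) (3,3) (3,4) (3,5) (4,4) (4,5) (5,4) (5,5)] -> total=16
Click 2 (5,0) count=2: revealed 1 new [(5,0)] -> total=17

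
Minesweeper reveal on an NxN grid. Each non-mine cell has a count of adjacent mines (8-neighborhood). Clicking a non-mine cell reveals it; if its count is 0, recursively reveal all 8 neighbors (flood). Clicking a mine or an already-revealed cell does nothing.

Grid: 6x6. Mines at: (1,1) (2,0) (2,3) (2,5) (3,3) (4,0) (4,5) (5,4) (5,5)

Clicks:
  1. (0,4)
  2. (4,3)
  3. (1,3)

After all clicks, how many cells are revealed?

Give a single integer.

Answer: 9

Derivation:
Click 1 (0,4) count=0: revealed 8 new [(0,2) (0,3) (0,4) (0,5) (1,2) (1,3) (1,4) (1,5)] -> total=8
Click 2 (4,3) count=2: revealed 1 new [(4,3)] -> total=9
Click 3 (1,3) count=1: revealed 0 new [(none)] -> total=9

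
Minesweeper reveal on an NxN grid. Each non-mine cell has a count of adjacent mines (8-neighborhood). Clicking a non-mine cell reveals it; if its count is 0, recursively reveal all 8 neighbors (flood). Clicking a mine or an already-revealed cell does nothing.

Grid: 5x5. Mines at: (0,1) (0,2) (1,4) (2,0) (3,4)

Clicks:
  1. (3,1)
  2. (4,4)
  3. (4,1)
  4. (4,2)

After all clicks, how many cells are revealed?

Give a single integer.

Answer: 15

Derivation:
Click 1 (3,1) count=1: revealed 1 new [(3,1)] -> total=1
Click 2 (4,4) count=1: revealed 1 new [(4,4)] -> total=2
Click 3 (4,1) count=0: revealed 13 new [(1,1) (1,2) (1,3) (2,1) (2,2) (2,3) (3,0) (3,2) (3,3) (4,0) (4,1) (4,2) (4,3)] -> total=15
Click 4 (4,2) count=0: revealed 0 new [(none)] -> total=15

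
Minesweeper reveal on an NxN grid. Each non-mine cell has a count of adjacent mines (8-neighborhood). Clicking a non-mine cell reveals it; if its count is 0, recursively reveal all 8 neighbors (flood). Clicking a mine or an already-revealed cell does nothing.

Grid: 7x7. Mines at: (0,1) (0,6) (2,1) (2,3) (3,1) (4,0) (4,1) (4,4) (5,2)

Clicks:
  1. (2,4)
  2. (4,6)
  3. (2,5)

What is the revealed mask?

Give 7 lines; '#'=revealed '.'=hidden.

Click 1 (2,4) count=1: revealed 1 new [(2,4)] -> total=1
Click 2 (4,6) count=0: revealed 18 new [(1,4) (1,5) (1,6) (2,5) (2,6) (3,4) (3,5) (3,6) (4,5) (4,6) (5,3) (5,4) (5,5) (5,6) (6,3) (6,4) (6,5) (6,6)] -> total=19
Click 3 (2,5) count=0: revealed 0 new [(none)] -> total=19

Answer: .......
....###
....###
....###
.....##
...####
...####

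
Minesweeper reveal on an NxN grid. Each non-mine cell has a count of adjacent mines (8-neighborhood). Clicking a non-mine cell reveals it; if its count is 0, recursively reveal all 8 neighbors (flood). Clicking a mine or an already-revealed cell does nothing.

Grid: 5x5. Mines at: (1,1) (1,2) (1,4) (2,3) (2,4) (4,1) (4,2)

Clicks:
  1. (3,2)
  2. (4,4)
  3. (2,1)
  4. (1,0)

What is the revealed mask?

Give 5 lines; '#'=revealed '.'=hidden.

Click 1 (3,2) count=3: revealed 1 new [(3,2)] -> total=1
Click 2 (4,4) count=0: revealed 4 new [(3,3) (3,4) (4,3) (4,4)] -> total=5
Click 3 (2,1) count=2: revealed 1 new [(2,1)] -> total=6
Click 4 (1,0) count=1: revealed 1 new [(1,0)] -> total=7

Answer: .....
#....
.#...
..###
...##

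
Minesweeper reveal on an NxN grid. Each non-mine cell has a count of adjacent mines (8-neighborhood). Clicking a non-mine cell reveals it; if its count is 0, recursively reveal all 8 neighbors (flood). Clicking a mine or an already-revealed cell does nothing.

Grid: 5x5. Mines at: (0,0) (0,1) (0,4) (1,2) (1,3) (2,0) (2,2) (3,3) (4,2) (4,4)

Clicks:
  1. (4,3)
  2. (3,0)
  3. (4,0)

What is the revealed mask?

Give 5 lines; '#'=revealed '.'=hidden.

Click 1 (4,3) count=3: revealed 1 new [(4,3)] -> total=1
Click 2 (3,0) count=1: revealed 1 new [(3,0)] -> total=2
Click 3 (4,0) count=0: revealed 3 new [(3,1) (4,0) (4,1)] -> total=5

Answer: .....
.....
.....
##...
##.#.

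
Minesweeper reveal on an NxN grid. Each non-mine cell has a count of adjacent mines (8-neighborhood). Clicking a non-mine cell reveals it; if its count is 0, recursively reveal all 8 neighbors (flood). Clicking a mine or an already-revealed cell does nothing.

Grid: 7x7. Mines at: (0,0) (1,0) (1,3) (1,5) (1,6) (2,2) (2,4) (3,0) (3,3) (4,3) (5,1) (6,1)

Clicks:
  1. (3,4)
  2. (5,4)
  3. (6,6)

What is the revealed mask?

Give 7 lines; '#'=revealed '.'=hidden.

Click 1 (3,4) count=3: revealed 1 new [(3,4)] -> total=1
Click 2 (5,4) count=1: revealed 1 new [(5,4)] -> total=2
Click 3 (6,6) count=0: revealed 16 new [(2,5) (2,6) (3,5) (3,6) (4,4) (4,5) (4,6) (5,2) (5,3) (5,5) (5,6) (6,2) (6,3) (6,4) (6,5) (6,6)] -> total=18

Answer: .......
.......
.....##
....###
....###
..#####
..#####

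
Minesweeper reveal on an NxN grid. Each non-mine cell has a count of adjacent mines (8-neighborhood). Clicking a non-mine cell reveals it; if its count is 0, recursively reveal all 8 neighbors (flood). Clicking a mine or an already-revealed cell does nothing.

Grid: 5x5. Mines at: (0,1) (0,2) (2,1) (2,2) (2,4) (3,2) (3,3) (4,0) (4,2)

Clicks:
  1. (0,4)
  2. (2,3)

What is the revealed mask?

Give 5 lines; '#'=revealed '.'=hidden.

Answer: ...##
...##
...#.
.....
.....

Derivation:
Click 1 (0,4) count=0: revealed 4 new [(0,3) (0,4) (1,3) (1,4)] -> total=4
Click 2 (2,3) count=4: revealed 1 new [(2,3)] -> total=5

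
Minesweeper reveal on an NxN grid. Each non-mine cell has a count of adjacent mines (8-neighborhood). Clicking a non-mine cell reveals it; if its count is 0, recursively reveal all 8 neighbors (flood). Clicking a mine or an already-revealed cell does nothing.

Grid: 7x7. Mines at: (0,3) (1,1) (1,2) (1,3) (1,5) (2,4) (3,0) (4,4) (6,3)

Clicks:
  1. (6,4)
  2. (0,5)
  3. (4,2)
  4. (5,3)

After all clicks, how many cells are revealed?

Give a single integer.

Click 1 (6,4) count=1: revealed 1 new [(6,4)] -> total=1
Click 2 (0,5) count=1: revealed 1 new [(0,5)] -> total=2
Click 3 (4,2) count=0: revealed 17 new [(2,1) (2,2) (2,3) (3,1) (3,2) (3,3) (4,0) (4,1) (4,2) (4,3) (5,0) (5,1) (5,2) (5,3) (6,0) (6,1) (6,2)] -> total=19
Click 4 (5,3) count=2: revealed 0 new [(none)] -> total=19

Answer: 19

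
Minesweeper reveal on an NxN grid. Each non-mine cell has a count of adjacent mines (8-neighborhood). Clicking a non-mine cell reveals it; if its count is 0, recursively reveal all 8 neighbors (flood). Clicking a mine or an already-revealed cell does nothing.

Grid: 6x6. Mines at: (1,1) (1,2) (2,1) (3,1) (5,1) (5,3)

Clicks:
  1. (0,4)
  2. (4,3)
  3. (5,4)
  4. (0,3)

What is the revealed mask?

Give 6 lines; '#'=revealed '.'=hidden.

Answer: ...###
...###
..####
..####
..####
....##

Derivation:
Click 1 (0,4) count=0: revealed 20 new [(0,3) (0,4) (0,5) (1,3) (1,4) (1,5) (2,2) (2,3) (2,4) (2,5) (3,2) (3,3) (3,4) (3,5) (4,2) (4,3) (4,4) (4,5) (5,4) (5,5)] -> total=20
Click 2 (4,3) count=1: revealed 0 new [(none)] -> total=20
Click 3 (5,4) count=1: revealed 0 new [(none)] -> total=20
Click 4 (0,3) count=1: revealed 0 new [(none)] -> total=20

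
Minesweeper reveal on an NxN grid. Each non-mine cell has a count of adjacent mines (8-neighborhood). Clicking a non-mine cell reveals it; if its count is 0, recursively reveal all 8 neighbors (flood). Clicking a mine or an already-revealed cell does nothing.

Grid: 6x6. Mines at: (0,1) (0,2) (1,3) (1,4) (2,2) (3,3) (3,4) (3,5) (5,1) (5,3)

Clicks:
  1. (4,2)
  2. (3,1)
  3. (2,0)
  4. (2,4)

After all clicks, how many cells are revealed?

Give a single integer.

Click 1 (4,2) count=3: revealed 1 new [(4,2)] -> total=1
Click 2 (3,1) count=1: revealed 1 new [(3,1)] -> total=2
Click 3 (2,0) count=0: revealed 7 new [(1,0) (1,1) (2,0) (2,1) (3,0) (4,0) (4,1)] -> total=9
Click 4 (2,4) count=5: revealed 1 new [(2,4)] -> total=10

Answer: 10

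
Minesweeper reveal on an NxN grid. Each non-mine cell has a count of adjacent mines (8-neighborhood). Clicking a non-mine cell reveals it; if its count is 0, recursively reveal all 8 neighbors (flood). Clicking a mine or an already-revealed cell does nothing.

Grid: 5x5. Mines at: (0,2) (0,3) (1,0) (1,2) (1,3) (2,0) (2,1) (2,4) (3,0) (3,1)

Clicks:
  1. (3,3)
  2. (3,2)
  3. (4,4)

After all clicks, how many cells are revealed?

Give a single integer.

Click 1 (3,3) count=1: revealed 1 new [(3,3)] -> total=1
Click 2 (3,2) count=2: revealed 1 new [(3,2)] -> total=2
Click 3 (4,4) count=0: revealed 4 new [(3,4) (4,2) (4,3) (4,4)] -> total=6

Answer: 6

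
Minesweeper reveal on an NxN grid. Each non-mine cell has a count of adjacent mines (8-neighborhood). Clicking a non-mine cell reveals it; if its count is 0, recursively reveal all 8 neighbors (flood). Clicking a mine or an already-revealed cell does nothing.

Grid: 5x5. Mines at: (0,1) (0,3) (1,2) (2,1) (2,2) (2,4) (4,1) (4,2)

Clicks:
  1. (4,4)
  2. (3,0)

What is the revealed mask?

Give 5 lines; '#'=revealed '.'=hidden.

Click 1 (4,4) count=0: revealed 4 new [(3,3) (3,4) (4,3) (4,4)] -> total=4
Click 2 (3,0) count=2: revealed 1 new [(3,0)] -> total=5

Answer: .....
.....
.....
#..##
...##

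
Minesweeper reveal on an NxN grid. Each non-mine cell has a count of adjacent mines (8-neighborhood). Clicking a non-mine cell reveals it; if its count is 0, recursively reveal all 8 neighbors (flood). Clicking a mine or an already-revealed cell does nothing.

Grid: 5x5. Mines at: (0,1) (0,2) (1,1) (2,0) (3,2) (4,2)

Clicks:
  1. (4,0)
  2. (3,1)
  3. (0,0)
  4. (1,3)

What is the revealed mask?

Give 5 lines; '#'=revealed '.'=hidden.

Click 1 (4,0) count=0: revealed 4 new [(3,0) (3,1) (4,0) (4,1)] -> total=4
Click 2 (3,1) count=3: revealed 0 new [(none)] -> total=4
Click 3 (0,0) count=2: revealed 1 new [(0,0)] -> total=5
Click 4 (1,3) count=1: revealed 1 new [(1,3)] -> total=6

Answer: #....
...#.
.....
##...
##...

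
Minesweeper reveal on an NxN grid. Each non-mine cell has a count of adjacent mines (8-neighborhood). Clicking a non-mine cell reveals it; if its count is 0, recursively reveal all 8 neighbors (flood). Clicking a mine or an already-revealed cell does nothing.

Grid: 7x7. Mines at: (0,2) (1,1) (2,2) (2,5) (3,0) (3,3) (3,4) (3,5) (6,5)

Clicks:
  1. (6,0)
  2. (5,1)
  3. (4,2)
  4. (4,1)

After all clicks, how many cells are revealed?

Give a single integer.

Answer: 15

Derivation:
Click 1 (6,0) count=0: revealed 15 new [(4,0) (4,1) (4,2) (4,3) (4,4) (5,0) (5,1) (5,2) (5,3) (5,4) (6,0) (6,1) (6,2) (6,3) (6,4)] -> total=15
Click 2 (5,1) count=0: revealed 0 new [(none)] -> total=15
Click 3 (4,2) count=1: revealed 0 new [(none)] -> total=15
Click 4 (4,1) count=1: revealed 0 new [(none)] -> total=15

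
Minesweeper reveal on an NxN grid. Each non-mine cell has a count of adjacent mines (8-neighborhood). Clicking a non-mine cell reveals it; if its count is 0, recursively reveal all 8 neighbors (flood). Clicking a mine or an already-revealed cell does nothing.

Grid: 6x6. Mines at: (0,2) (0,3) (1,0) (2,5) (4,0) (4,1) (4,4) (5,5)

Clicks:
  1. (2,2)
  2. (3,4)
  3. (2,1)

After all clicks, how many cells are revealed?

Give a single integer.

Click 1 (2,2) count=0: revealed 12 new [(1,1) (1,2) (1,3) (1,4) (2,1) (2,2) (2,3) (2,4) (3,1) (3,2) (3,3) (3,4)] -> total=12
Click 2 (3,4) count=2: revealed 0 new [(none)] -> total=12
Click 3 (2,1) count=1: revealed 0 new [(none)] -> total=12

Answer: 12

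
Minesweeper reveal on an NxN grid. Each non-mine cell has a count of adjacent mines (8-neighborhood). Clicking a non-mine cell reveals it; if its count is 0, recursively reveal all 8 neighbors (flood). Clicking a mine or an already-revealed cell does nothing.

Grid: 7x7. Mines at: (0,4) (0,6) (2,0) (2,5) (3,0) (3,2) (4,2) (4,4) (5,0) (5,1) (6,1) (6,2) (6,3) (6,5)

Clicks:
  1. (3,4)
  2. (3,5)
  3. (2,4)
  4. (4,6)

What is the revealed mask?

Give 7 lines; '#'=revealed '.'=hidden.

Click 1 (3,4) count=2: revealed 1 new [(3,4)] -> total=1
Click 2 (3,5) count=2: revealed 1 new [(3,5)] -> total=2
Click 3 (2,4) count=1: revealed 1 new [(2,4)] -> total=3
Click 4 (4,6) count=0: revealed 5 new [(3,6) (4,5) (4,6) (5,5) (5,6)] -> total=8

Answer: .......
.......
....#..
....###
.....##
.....##
.......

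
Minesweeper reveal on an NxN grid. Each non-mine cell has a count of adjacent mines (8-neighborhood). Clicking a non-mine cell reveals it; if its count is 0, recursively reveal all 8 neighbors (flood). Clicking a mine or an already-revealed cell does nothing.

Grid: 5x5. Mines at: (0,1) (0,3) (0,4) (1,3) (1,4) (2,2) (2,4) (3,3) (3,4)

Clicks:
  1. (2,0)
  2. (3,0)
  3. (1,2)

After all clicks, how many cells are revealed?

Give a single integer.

Answer: 11

Derivation:
Click 1 (2,0) count=0: revealed 10 new [(1,0) (1,1) (2,0) (2,1) (3,0) (3,1) (3,2) (4,0) (4,1) (4,2)] -> total=10
Click 2 (3,0) count=0: revealed 0 new [(none)] -> total=10
Click 3 (1,2) count=4: revealed 1 new [(1,2)] -> total=11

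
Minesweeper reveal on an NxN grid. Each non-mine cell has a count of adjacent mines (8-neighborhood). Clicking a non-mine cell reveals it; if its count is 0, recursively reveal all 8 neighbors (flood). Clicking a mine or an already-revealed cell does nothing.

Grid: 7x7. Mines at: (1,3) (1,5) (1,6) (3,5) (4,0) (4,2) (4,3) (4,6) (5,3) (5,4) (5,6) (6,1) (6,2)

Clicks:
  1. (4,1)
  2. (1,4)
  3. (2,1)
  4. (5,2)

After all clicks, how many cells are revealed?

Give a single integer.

Answer: 15

Derivation:
Click 1 (4,1) count=2: revealed 1 new [(4,1)] -> total=1
Click 2 (1,4) count=2: revealed 1 new [(1,4)] -> total=2
Click 3 (2,1) count=0: revealed 12 new [(0,0) (0,1) (0,2) (1,0) (1,1) (1,2) (2,0) (2,1) (2,2) (3,0) (3,1) (3,2)] -> total=14
Click 4 (5,2) count=5: revealed 1 new [(5,2)] -> total=15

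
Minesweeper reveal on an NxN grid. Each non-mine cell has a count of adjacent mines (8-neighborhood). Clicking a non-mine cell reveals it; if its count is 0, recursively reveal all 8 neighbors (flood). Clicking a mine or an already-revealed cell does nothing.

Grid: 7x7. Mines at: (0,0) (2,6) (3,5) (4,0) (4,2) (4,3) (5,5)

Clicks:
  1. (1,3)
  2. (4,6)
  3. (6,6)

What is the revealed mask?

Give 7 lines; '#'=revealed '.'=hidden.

Click 1 (1,3) count=0: revealed 24 new [(0,1) (0,2) (0,3) (0,4) (0,5) (0,6) (1,0) (1,1) (1,2) (1,3) (1,4) (1,5) (1,6) (2,0) (2,1) (2,2) (2,3) (2,4) (2,5) (3,0) (3,1) (3,2) (3,3) (3,4)] -> total=24
Click 2 (4,6) count=2: revealed 1 new [(4,6)] -> total=25
Click 3 (6,6) count=1: revealed 1 new [(6,6)] -> total=26

Answer: .######
#######
######.
#####..
......#
.......
......#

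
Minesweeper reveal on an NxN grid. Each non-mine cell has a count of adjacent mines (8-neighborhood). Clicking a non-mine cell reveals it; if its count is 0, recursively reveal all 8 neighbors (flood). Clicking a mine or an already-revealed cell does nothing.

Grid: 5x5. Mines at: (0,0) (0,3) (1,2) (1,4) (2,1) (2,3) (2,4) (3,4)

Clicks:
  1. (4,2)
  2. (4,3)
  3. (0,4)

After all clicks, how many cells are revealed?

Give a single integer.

Click 1 (4,2) count=0: revealed 8 new [(3,0) (3,1) (3,2) (3,3) (4,0) (4,1) (4,2) (4,3)] -> total=8
Click 2 (4,3) count=1: revealed 0 new [(none)] -> total=8
Click 3 (0,4) count=2: revealed 1 new [(0,4)] -> total=9

Answer: 9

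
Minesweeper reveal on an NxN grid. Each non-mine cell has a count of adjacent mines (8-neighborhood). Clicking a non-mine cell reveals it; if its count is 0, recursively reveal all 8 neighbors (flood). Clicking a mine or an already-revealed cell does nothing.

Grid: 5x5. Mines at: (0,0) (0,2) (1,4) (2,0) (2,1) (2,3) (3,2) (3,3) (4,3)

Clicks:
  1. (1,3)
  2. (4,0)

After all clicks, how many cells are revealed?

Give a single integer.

Click 1 (1,3) count=3: revealed 1 new [(1,3)] -> total=1
Click 2 (4,0) count=0: revealed 4 new [(3,0) (3,1) (4,0) (4,1)] -> total=5

Answer: 5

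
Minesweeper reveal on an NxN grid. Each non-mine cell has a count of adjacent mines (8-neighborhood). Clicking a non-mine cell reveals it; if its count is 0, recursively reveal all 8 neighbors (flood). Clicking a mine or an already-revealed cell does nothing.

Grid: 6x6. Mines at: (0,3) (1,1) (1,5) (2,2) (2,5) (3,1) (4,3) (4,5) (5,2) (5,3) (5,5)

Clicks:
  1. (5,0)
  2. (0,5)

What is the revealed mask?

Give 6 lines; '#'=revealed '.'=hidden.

Answer: .....#
......
......
......
##....
##....

Derivation:
Click 1 (5,0) count=0: revealed 4 new [(4,0) (4,1) (5,0) (5,1)] -> total=4
Click 2 (0,5) count=1: revealed 1 new [(0,5)] -> total=5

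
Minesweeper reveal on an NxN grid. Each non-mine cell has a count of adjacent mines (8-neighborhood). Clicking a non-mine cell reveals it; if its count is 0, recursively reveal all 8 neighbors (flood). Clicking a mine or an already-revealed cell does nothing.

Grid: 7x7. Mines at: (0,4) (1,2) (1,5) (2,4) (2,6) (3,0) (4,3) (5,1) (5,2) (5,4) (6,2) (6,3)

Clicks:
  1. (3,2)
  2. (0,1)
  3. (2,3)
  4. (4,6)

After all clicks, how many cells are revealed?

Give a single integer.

Answer: 11

Derivation:
Click 1 (3,2) count=1: revealed 1 new [(3,2)] -> total=1
Click 2 (0,1) count=1: revealed 1 new [(0,1)] -> total=2
Click 3 (2,3) count=2: revealed 1 new [(2,3)] -> total=3
Click 4 (4,6) count=0: revealed 8 new [(3,5) (3,6) (4,5) (4,6) (5,5) (5,6) (6,5) (6,6)] -> total=11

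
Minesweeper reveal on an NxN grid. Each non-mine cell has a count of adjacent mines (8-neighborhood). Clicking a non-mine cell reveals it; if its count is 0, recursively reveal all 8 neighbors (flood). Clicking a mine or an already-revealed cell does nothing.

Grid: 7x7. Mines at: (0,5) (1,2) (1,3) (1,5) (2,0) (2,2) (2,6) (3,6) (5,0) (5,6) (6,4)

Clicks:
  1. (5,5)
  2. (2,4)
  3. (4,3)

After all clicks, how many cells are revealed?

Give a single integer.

Click 1 (5,5) count=2: revealed 1 new [(5,5)] -> total=1
Click 2 (2,4) count=2: revealed 1 new [(2,4)] -> total=2
Click 3 (4,3) count=0: revealed 19 new [(2,3) (2,5) (3,1) (3,2) (3,3) (3,4) (3,5) (4,1) (4,2) (4,3) (4,4) (4,5) (5,1) (5,2) (5,3) (5,4) (6,1) (6,2) (6,3)] -> total=21

Answer: 21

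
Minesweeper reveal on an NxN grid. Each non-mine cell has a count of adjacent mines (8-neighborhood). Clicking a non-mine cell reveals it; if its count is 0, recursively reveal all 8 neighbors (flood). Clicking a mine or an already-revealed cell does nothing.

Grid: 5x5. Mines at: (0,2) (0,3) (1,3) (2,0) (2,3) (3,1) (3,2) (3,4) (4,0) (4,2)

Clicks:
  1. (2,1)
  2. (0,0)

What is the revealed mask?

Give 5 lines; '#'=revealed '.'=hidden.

Click 1 (2,1) count=3: revealed 1 new [(2,1)] -> total=1
Click 2 (0,0) count=0: revealed 4 new [(0,0) (0,1) (1,0) (1,1)] -> total=5

Answer: ##...
##...
.#...
.....
.....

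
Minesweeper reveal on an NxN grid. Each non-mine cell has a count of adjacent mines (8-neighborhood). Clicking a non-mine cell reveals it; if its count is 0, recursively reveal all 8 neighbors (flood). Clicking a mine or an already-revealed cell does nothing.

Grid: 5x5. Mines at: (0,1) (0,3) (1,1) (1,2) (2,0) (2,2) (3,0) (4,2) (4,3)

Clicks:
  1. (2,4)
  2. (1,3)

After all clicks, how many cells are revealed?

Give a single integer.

Click 1 (2,4) count=0: revealed 6 new [(1,3) (1,4) (2,3) (2,4) (3,3) (3,4)] -> total=6
Click 2 (1,3) count=3: revealed 0 new [(none)] -> total=6

Answer: 6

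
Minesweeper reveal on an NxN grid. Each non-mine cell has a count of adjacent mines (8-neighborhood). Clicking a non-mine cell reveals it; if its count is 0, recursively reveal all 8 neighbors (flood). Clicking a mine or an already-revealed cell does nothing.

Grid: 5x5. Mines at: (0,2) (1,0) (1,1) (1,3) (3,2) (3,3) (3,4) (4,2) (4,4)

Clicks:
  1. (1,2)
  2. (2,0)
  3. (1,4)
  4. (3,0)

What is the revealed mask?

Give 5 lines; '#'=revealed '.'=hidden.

Answer: .....
..#.#
##...
##...
##...

Derivation:
Click 1 (1,2) count=3: revealed 1 new [(1,2)] -> total=1
Click 2 (2,0) count=2: revealed 1 new [(2,0)] -> total=2
Click 3 (1,4) count=1: revealed 1 new [(1,4)] -> total=3
Click 4 (3,0) count=0: revealed 5 new [(2,1) (3,0) (3,1) (4,0) (4,1)] -> total=8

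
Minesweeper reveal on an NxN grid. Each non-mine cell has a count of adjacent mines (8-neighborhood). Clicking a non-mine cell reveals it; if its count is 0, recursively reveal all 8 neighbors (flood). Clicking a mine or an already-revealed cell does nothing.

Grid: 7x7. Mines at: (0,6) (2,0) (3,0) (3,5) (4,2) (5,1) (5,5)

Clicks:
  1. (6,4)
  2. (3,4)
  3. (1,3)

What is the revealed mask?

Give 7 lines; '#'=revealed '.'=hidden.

Click 1 (6,4) count=1: revealed 1 new [(6,4)] -> total=1
Click 2 (3,4) count=1: revealed 1 new [(3,4)] -> total=2
Click 3 (1,3) count=0: revealed 20 new [(0,0) (0,1) (0,2) (0,3) (0,4) (0,5) (1,0) (1,1) (1,2) (1,3) (1,4) (1,5) (2,1) (2,2) (2,3) (2,4) (2,5) (3,1) (3,2) (3,3)] -> total=22

Answer: ######.
######.
.#####.
.####..
.......
.......
....#..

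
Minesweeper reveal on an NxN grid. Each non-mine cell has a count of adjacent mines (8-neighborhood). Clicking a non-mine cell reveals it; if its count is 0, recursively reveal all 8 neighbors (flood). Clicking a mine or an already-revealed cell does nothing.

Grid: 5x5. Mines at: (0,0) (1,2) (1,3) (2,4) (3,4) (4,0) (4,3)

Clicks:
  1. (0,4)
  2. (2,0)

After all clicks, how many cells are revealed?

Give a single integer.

Click 1 (0,4) count=1: revealed 1 new [(0,4)] -> total=1
Click 2 (2,0) count=0: revealed 6 new [(1,0) (1,1) (2,0) (2,1) (3,0) (3,1)] -> total=7

Answer: 7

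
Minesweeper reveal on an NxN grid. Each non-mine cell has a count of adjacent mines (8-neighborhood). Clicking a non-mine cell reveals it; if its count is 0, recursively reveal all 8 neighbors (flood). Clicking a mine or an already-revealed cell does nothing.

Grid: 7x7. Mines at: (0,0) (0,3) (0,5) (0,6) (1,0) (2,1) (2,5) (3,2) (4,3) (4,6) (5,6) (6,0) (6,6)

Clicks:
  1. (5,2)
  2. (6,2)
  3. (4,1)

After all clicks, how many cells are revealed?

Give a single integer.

Click 1 (5,2) count=1: revealed 1 new [(5,2)] -> total=1
Click 2 (6,2) count=0: revealed 9 new [(5,1) (5,3) (5,4) (5,5) (6,1) (6,2) (6,3) (6,4) (6,5)] -> total=10
Click 3 (4,1) count=1: revealed 1 new [(4,1)] -> total=11

Answer: 11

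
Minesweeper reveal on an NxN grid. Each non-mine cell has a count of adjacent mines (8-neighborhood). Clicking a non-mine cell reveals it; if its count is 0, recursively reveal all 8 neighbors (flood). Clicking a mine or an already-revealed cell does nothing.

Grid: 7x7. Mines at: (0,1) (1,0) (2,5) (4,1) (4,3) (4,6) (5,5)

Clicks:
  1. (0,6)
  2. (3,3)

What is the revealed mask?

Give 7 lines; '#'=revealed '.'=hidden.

Answer: ..#####
.######
.####..
.####..
.......
.......
.......

Derivation:
Click 1 (0,6) count=0: revealed 19 new [(0,2) (0,3) (0,4) (0,5) (0,6) (1,1) (1,2) (1,3) (1,4) (1,5) (1,6) (2,1) (2,2) (2,3) (2,4) (3,1) (3,2) (3,3) (3,4)] -> total=19
Click 2 (3,3) count=1: revealed 0 new [(none)] -> total=19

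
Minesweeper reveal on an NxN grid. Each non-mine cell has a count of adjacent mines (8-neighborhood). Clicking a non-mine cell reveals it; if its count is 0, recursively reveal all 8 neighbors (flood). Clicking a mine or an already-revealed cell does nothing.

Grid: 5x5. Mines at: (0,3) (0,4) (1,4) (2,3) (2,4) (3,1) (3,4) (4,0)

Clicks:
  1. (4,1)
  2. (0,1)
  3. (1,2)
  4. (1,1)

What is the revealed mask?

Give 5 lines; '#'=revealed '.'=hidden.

Answer: ###..
###..
###..
.....
.#...

Derivation:
Click 1 (4,1) count=2: revealed 1 new [(4,1)] -> total=1
Click 2 (0,1) count=0: revealed 9 new [(0,0) (0,1) (0,2) (1,0) (1,1) (1,2) (2,0) (2,1) (2,2)] -> total=10
Click 3 (1,2) count=2: revealed 0 new [(none)] -> total=10
Click 4 (1,1) count=0: revealed 0 new [(none)] -> total=10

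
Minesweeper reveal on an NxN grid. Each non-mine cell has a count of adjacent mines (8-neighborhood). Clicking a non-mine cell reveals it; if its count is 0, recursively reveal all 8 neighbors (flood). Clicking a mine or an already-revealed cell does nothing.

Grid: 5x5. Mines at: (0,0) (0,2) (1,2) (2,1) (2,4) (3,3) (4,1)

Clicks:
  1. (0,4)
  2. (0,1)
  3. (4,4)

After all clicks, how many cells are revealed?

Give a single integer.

Answer: 6

Derivation:
Click 1 (0,4) count=0: revealed 4 new [(0,3) (0,4) (1,3) (1,4)] -> total=4
Click 2 (0,1) count=3: revealed 1 new [(0,1)] -> total=5
Click 3 (4,4) count=1: revealed 1 new [(4,4)] -> total=6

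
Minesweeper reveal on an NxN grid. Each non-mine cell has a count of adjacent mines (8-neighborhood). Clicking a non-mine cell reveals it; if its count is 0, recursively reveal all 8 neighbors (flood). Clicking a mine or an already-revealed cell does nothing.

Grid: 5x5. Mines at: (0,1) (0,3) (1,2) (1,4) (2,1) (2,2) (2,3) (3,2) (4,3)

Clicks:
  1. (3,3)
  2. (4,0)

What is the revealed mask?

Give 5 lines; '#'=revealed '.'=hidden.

Answer: .....
.....
.....
##.#.
##...

Derivation:
Click 1 (3,3) count=4: revealed 1 new [(3,3)] -> total=1
Click 2 (4,0) count=0: revealed 4 new [(3,0) (3,1) (4,0) (4,1)] -> total=5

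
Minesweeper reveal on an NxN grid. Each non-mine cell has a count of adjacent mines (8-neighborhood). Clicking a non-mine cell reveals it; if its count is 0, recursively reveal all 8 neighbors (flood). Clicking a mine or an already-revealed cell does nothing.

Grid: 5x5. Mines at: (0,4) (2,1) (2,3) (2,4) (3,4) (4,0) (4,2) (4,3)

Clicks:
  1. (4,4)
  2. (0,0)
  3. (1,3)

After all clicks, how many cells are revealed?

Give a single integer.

Answer: 9

Derivation:
Click 1 (4,4) count=2: revealed 1 new [(4,4)] -> total=1
Click 2 (0,0) count=0: revealed 8 new [(0,0) (0,1) (0,2) (0,3) (1,0) (1,1) (1,2) (1,3)] -> total=9
Click 3 (1,3) count=3: revealed 0 new [(none)] -> total=9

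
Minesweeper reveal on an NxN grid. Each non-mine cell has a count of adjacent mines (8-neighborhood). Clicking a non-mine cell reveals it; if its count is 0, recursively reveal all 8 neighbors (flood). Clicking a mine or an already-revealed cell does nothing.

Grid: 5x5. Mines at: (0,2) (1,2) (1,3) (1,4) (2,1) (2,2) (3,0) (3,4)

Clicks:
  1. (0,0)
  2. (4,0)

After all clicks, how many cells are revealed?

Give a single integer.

Click 1 (0,0) count=0: revealed 4 new [(0,0) (0,1) (1,0) (1,1)] -> total=4
Click 2 (4,0) count=1: revealed 1 new [(4,0)] -> total=5

Answer: 5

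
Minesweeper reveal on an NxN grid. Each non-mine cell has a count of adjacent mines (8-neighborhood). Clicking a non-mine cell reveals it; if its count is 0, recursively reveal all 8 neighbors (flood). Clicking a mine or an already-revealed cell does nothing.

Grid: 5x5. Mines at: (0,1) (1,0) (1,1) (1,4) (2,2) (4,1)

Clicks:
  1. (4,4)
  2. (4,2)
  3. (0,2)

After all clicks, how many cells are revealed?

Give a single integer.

Answer: 9

Derivation:
Click 1 (4,4) count=0: revealed 8 new [(2,3) (2,4) (3,2) (3,3) (3,4) (4,2) (4,3) (4,4)] -> total=8
Click 2 (4,2) count=1: revealed 0 new [(none)] -> total=8
Click 3 (0,2) count=2: revealed 1 new [(0,2)] -> total=9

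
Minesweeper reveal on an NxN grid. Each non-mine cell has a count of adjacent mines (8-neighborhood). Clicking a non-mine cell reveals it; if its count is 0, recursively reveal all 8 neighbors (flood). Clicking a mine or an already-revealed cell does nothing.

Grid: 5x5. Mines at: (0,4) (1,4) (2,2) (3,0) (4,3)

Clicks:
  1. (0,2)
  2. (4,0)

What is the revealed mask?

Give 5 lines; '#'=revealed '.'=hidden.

Click 1 (0,2) count=0: revealed 10 new [(0,0) (0,1) (0,2) (0,3) (1,0) (1,1) (1,2) (1,3) (2,0) (2,1)] -> total=10
Click 2 (4,0) count=1: revealed 1 new [(4,0)] -> total=11

Answer: ####.
####.
##...
.....
#....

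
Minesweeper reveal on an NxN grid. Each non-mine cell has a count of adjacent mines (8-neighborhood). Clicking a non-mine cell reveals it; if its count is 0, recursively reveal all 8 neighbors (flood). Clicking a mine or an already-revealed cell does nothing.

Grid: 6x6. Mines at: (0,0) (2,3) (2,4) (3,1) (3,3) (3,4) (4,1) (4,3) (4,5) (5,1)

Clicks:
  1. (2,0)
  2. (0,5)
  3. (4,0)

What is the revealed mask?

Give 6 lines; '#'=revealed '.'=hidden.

Answer: .#####
.#####
#.....
......
#.....
......

Derivation:
Click 1 (2,0) count=1: revealed 1 new [(2,0)] -> total=1
Click 2 (0,5) count=0: revealed 10 new [(0,1) (0,2) (0,3) (0,4) (0,5) (1,1) (1,2) (1,3) (1,4) (1,5)] -> total=11
Click 3 (4,0) count=3: revealed 1 new [(4,0)] -> total=12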